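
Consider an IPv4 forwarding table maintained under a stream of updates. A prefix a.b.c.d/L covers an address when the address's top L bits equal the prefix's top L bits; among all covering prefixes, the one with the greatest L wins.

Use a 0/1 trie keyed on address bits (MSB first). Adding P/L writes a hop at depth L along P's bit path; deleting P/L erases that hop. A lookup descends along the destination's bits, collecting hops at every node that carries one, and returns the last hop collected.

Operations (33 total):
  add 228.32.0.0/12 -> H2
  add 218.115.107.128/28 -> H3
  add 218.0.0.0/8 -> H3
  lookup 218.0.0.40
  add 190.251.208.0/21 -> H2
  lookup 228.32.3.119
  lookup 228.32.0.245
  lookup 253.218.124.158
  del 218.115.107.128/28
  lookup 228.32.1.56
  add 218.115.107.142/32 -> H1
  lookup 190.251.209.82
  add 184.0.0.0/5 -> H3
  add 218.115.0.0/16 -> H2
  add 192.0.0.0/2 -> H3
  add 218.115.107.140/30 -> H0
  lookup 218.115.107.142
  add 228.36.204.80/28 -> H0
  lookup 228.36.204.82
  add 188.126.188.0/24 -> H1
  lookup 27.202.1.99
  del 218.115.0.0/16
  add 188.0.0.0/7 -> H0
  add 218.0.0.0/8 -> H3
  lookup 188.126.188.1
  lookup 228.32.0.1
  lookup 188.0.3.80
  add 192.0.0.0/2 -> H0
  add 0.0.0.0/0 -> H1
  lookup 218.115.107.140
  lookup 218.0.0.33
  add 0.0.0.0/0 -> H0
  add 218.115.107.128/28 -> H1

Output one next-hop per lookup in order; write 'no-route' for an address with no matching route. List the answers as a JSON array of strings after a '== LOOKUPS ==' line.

Apply in order:
  add 228.32.0.0/12 -> H2 at depth 12
  add 218.115.107.128/28 -> H3 at depth 28
  add 218.0.0.0/8 -> H3 at depth 8
  ? 218.0.0.40  path d0:-→d1:-→d2:-→d3:-→d4:-→d5:-→d6:-→d7:-→d8:H3→d9:-  best=H3
  add 190.251.208.0/21 -> H2 at depth 21
  ? 228.32.3.119  path d0:-→d1:-→d2:-→d3:-→d4:-→d5:-→d6:-→d7:-→d8:-→d9:-→d10:-→d11:-→d12:H2  best=H2
  ? 228.32.0.245  path d0:-→d1:-→d2:-→d3:-→d4:-→d5:-→d6:-→d7:-→d8:-→d9:-→d10:-→d11:-→d12:H2  best=H2
  ? 253.218.124.158  path d0:-→d1:-→d2:-→d3:-  best=no-route
  del 218.115.107.128/28 (clear depth 28)
  ? 228.32.1.56  path d0:-→d1:-→d2:-→d3:-→d4:-→d5:-→d6:-→d7:-→d8:-→d9:-→d10:-→d11:-→d12:H2  best=H2
  add 218.115.107.142/32 -> H1 at depth 32
  ? 190.251.209.82  path d0:-→d1:-→d2:-→d3:-→d4:-→d5:-→d6:-→d7:-→d8:-→d9:-→d10:-→d11:-→d12:-→d13:-→d14:-→d15:-→d16:-→d17:-→d18:-→d19:-→d20:-→d21:H2  best=H2
  add 184.0.0.0/5 -> H3 at depth 5
  add 218.115.0.0/16 -> H2 at depth 16
  add 192.0.0.0/2 -> H3 at depth 2
  add 218.115.107.140/30 -> H0 at depth 30
  ? 218.115.107.142  path d0:-→d1:-→d2:H3→d3:-→d4:-→d5:-→d6:-→d7:-→d8:H3→d9:-→d10:-→d11:-→d12:-→d13:-→d14:-→d15:-→d16:H2→d17:-→d18:-→d19:-→d20:-→d21:-→d22:-→d23:-→d24:-→d25:-→d26:-→d27:-→d28:-→d29:-→d30:H0→d31:-→d32:H1  best=H1
  add 228.36.204.80/28 -> H0 at depth 28
  ? 228.36.204.82  path d0:-→d1:-→d2:H3→d3:-→d4:-→d5:-→d6:-→d7:-→d8:-→d9:-→d10:-→d11:-→d12:H2→d13:-→d14:-→d15:-→d16:-→d17:-→d18:-→d19:-→d20:-→d21:-→d22:-→d23:-→d24:-→d25:-→d26:-→d27:-→d28:H0  best=H0
  add 188.126.188.0/24 -> H1 at depth 24
  ? 27.202.1.99  path d0:-  best=no-route
  del 218.115.0.0/16 (clear depth 16)
  add 188.0.0.0/7 -> H0 at depth 7
  add 218.0.0.0/8 -> H3 at depth 8
  ? 188.126.188.1  path d0:-→d1:-→d2:-→d3:-→d4:-→d5:H3→d6:-→d7:H0→d8:-→d9:-→d10:-→d11:-→d12:-→d13:-→d14:-→d15:-→d16:-→d17:-→d18:-→d19:-→d20:-→d21:-→d22:-→d23:-→d24:H1  best=H1
  ? 228.32.0.1  path d0:-→d1:-→d2:H3→d3:-→d4:-→d5:-→d6:-→d7:-→d8:-→d9:-→d10:-→d11:-→d12:H2→d13:-  best=H2
  ? 188.0.3.80  path d0:-→d1:-→d2:-→d3:-→d4:-→d5:H3→d6:-→d7:H0→d8:-→d9:-  best=H0
  add 192.0.0.0/2 -> H0 at depth 2
  add 0.0.0.0/0 -> H1 at depth 0
  ? 218.115.107.140  path d0:H1→d1:-→d2:H0→d3:-→d4:-→d5:-→d6:-→d7:-→d8:H3→d9:-→d10:-→d11:-→d12:-→d13:-→d14:-→d15:-→d16:-→d17:-→d18:-→d19:-→d20:-→d21:-→d22:-→d23:-→d24:-→d25:-→d26:-→d27:-→d28:-→d29:-→d30:H0  best=H0
  ? 218.0.0.33  path d0:H1→d1:-→d2:H0→d3:-→d4:-→d5:-→d6:-→d7:-→d8:H3→d9:-  best=H3
  add 0.0.0.0/0 -> H0 at depth 0
  add 218.115.107.128/28 -> H1 at depth 28

== LOOKUPS ==
["H3","H2","H2","no-route","H2","H2","H1","H0","no-route","H1","H2","H0","H0","H3"]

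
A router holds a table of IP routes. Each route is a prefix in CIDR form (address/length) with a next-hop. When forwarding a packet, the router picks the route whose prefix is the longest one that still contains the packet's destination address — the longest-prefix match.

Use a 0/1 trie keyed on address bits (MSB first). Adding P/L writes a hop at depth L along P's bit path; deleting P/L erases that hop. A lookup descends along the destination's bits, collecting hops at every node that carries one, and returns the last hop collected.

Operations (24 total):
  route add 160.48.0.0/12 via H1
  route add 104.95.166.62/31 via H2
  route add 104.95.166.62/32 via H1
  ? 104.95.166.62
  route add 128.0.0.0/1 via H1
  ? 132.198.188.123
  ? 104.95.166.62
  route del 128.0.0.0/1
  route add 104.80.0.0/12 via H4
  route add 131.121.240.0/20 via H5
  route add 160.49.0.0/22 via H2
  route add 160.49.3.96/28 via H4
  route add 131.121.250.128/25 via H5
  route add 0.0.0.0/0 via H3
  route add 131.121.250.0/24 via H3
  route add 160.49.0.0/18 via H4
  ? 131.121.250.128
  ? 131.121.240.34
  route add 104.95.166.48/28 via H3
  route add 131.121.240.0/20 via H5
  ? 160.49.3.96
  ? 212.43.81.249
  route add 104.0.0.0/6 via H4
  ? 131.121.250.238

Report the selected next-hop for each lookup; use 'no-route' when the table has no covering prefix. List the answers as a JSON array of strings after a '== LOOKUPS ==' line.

Apply in order:
  + 160.48.0.0/12 (H1) depth=12
  + 104.95.166.62/31 (H2) depth=31
  + 104.95.166.62/32 (H1) depth=32
  lookup 104.95.166.62: bits 01101000010111111010011000111110 walk d0:-→d1:-→d2:-→d3:-→d4:-→d5:-→d6:-→d7:-→d8:-→d9:-→d10:-→d11:-→d12:-→d13:-→d14:-→d15:-→d16:-→d17:-→d18:-→d19:-→d20:-→d21:-→d22:-→d23:-→d24:-→d25:-→d26:-→d27:-→d28:-→d29:-→d30:-→d31:H2→d32:H1 -> H1
  + 128.0.0.0/1 (H1) depth=1
  lookup 132.198.188.123: bits 10 walk d0:-→d1:H1→d2:- -> H1
  lookup 104.95.166.62: bits 01101000010111111010011000111110 walk d0:-→d1:-→d2:-→d3:-→d4:-→d5:-→d6:-→d7:-→d8:-→d9:-→d10:-→d11:-→d12:-→d13:-→d14:-→d15:-→d16:-→d17:-→d18:-→d19:-→d20:-→d21:-→d22:-→d23:-→d24:-→d25:-→d26:-→d27:-→d28:-→d29:-→d30:-→d31:H2→d32:H1 -> H1
  - 128.0.0.0/1 clear@1
  + 104.80.0.0/12 (H4) depth=12
  + 131.121.240.0/20 (H5) depth=20
  + 160.49.0.0/22 (H2) depth=22
  + 160.49.3.96/28 (H4) depth=28
  + 131.121.250.128/25 (H5) depth=25
  + 0.0.0.0/0 (H3) depth=0
  + 131.121.250.0/24 (H3) depth=24
  + 160.49.0.0/18 (H4) depth=18
  lookup 131.121.250.128: bits 1000001101111001111110101 walk d0:H3→d1:-→d2:-→d3:-→d4:-→d5:-→d6:-→d7:-→d8:-→d9:-→d10:-→d11:-→d12:-→d13:-→d14:-→d15:-→d16:-→d17:-→d18:-→d19:-→d20:H5→d21:-→d22:-→d23:-→d24:H3→d25:H5 -> H5
  lookup 131.121.240.34: bits 10000011011110011111 walk d0:H3→d1:-→d2:-→d3:-→d4:-→d5:-→d6:-→d7:-→d8:-→d9:-→d10:-→d11:-→d12:-→d13:-→d14:-→d15:-→d16:-→d17:-→d18:-→d19:-→d20:H5 -> H5
  + 104.95.166.48/28 (H3) depth=28
  + 131.121.240.0/20 (H5) depth=20
  lookup 160.49.3.96: bits 1010000000110001000000110110 walk d0:H3→d1:-→d2:-→d3:-→d4:-→d5:-→d6:-→d7:-→d8:-→d9:-→d10:-→d11:-→d12:H1→d13:-→d14:-→d15:-→d16:-→d17:-→d18:H4→d19:-→d20:-→d21:-→d22:H2→d23:-→d24:-→d25:-→d26:-→d27:-→d28:H4 -> H4
  lookup 212.43.81.249: bits 1 walk d0:H3→d1:- -> H3
  + 104.0.0.0/6 (H4) depth=6
  lookup 131.121.250.238: bits 1000001101111001111110101 walk d0:H3→d1:-→d2:-→d3:-→d4:-→d5:-→d6:-→d7:-→d8:-→d9:-→d10:-→d11:-→d12:-→d13:-→d14:-→d15:-→d16:-→d17:-→d18:-→d19:-→d20:H5→d21:-→d22:-→d23:-→d24:H3→d25:H5 -> H5

== LOOKUPS ==
["H1","H1","H1","H5","H5","H4","H3","H5"]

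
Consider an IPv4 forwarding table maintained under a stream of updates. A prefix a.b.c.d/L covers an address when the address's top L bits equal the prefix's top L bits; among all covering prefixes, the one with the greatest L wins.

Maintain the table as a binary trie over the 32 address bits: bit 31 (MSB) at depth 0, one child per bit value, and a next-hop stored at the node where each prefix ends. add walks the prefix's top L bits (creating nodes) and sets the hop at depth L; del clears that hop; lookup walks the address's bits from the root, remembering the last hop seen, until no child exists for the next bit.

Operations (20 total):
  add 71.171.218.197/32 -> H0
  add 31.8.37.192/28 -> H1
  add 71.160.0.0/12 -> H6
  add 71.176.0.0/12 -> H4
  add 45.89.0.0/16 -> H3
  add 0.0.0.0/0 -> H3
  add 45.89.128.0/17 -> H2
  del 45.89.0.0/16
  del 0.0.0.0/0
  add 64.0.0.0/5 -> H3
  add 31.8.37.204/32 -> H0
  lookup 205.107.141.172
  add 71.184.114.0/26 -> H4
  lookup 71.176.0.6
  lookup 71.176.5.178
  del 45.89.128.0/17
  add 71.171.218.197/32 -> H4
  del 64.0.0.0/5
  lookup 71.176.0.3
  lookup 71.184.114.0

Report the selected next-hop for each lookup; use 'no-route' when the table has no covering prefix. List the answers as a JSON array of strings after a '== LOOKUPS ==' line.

Trace:
  + 71.171.218.197/32 (H0) depth=32
  + 31.8.37.192/28 (H1) depth=28
  + 71.160.0.0/12 (H6) depth=12
  + 71.176.0.0/12 (H4) depth=12
  + 45.89.0.0/16 (H3) depth=16
  + 0.0.0.0/0 (H3) depth=0
  + 45.89.128.0/17 (H2) depth=17
  del 45.89.0.0/16 (clear depth 16)
  del 0.0.0.0/0 (clear depth 0)
  + 64.0.0.0/5 (H3) depth=5
  + 31.8.37.204/32 (H0) depth=32
  ? 205.107.141.172  path d0:-  best=no-route
  + 71.184.114.0/26 (H4) depth=26
  ? 71.176.0.6  path d0:-→d1:-→d2:-→d3:-→d4:-→d5:H3→d6:-→d7:-→d8:-→d9:-→d10:-→d11:-→d12:H4  best=H4
  ? 71.176.5.178  path d0:-→d1:-→d2:-→d3:-→d4:-→d5:H3→d6:-→d7:-→d8:-→d9:-→d10:-→d11:-→d12:H4  best=H4
  del 45.89.128.0/17 (clear depth 17)
  + 71.171.218.197/32 (H4) depth=32
  del 64.0.0.0/5 (clear depth 5)
  ? 71.176.0.3  path d0:-→d1:-→d2:-→d3:-→d4:-→d5:-→d6:-→d7:-→d8:-→d9:-→d10:-→d11:-→d12:H4  best=H4
  ? 71.184.114.0  path d0:-→d1:-→d2:-→d3:-→d4:-→d5:-→d6:-→d7:-→d8:-→d9:-→d10:-→d11:-→d12:H4→d13:-→d14:-→d15:-→d16:-→d17:-→d18:-→d19:-→d20:-→d21:-→d22:-→d23:-→d24:-→d25:-→d26:H4  best=H4

== LOOKUPS ==
["no-route","H4","H4","H4","H4"]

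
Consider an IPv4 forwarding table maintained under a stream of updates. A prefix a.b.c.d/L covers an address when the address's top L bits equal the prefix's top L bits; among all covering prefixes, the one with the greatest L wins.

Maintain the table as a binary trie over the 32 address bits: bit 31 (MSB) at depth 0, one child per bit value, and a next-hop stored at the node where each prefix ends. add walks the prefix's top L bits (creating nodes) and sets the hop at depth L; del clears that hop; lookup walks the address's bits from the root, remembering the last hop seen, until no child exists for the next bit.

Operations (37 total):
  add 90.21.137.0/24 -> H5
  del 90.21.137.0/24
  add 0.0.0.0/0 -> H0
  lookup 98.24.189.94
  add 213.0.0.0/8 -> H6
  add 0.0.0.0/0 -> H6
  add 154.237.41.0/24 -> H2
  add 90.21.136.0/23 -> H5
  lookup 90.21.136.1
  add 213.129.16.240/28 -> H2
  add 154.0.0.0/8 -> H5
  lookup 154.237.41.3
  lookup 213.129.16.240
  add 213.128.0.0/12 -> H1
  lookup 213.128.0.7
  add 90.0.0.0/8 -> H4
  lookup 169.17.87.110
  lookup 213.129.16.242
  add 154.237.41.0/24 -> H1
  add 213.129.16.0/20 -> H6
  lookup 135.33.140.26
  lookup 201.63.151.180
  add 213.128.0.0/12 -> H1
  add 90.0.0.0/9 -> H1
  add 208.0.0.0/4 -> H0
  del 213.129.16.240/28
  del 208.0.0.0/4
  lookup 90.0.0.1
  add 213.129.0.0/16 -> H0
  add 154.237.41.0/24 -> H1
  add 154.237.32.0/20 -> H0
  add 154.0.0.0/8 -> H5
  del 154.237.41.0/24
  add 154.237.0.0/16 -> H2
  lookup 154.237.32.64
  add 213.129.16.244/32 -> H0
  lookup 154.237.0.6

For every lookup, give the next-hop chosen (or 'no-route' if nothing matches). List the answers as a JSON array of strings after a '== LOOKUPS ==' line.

Process each operation:
  + 90.21.137.0/24 (H5) depth=24
  del 90.21.137.0/24 (clear depth 24)
  + 0.0.0.0/0 (H0) depth=0
  ? 98.24.189.94  path d0:H0→d1:-→d2:-  best=H0
  + 213.0.0.0/8 (H6) depth=8
  + 0.0.0.0/0 (H6) depth=0
  + 154.237.41.0/24 (H2) depth=24
  + 90.21.136.0/23 (H5) depth=23
  ? 90.21.136.1  path d0:H6→d1:-→d2:-→d3:-→d4:-→d5:-→d6:-→d7:-→d8:-→d9:-→d10:-→d11:-→d12:-→d13:-→d14:-→d15:-→d16:-→d17:-→d18:-→d19:-→d20:-→d21:-→d22:-→d23:H5  best=H5
  + 213.129.16.240/28 (H2) depth=28
  + 154.0.0.0/8 (H5) depth=8
  ? 154.237.41.3  path d0:H6→d1:-→d2:-→d3:-→d4:-→d5:-→d6:-→d7:-→d8:H5→d9:-→d10:-→d11:-→d12:-→d13:-→d14:-→d15:-→d16:-→d17:-→d18:-→d19:-→d20:-→d21:-→d22:-→d23:-→d24:H2  best=H2
  ? 213.129.16.240  path d0:H6→d1:-→d2:-→d3:-→d4:-→d5:-→d6:-→d7:-→d8:H6→d9:-→d10:-→d11:-→d12:-→d13:-→d14:-→d15:-→d16:-→d17:-→d18:-→d19:-→d20:-→d21:-→d22:-→d23:-→d24:-→d25:-→d26:-→d27:-→d28:H2  best=H2
  + 213.128.0.0/12 (H1) depth=12
  ? 213.128.0.7  path d0:H6→d1:-→d2:-→d3:-→d4:-→d5:-→d6:-→d7:-→d8:H6→d9:-→d10:-→d11:-→d12:H1→d13:-→d14:-→d15:-  best=H1
  + 90.0.0.0/8 (H4) depth=8
  ? 169.17.87.110  path d0:H6→d1:-→d2:-  best=H6
  ? 213.129.16.242  path d0:H6→d1:-→d2:-→d3:-→d4:-→d5:-→d6:-→d7:-→d8:H6→d9:-→d10:-→d11:-→d12:H1→d13:-→d14:-→d15:-→d16:-→d17:-→d18:-→d19:-→d20:-→d21:-→d22:-→d23:-→d24:-→d25:-→d26:-→d27:-→d28:H2  best=H2
  + 154.237.41.0/24 (H1) depth=24
  + 213.129.16.0/20 (H6) depth=20
  ? 135.33.140.26  path d0:H6→d1:-→d2:-→d3:-  best=H6
  ? 201.63.151.180  path d0:H6→d1:-→d2:-→d3:-  best=H6
  + 213.128.0.0/12 (H1) depth=12
  + 90.0.0.0/9 (H1) depth=9
  + 208.0.0.0/4 (H0) depth=4
  del 213.129.16.240/28 (clear depth 28)
  del 208.0.0.0/4 (clear depth 4)
  ? 90.0.0.1  path d0:H6→d1:-→d2:-→d3:-→d4:-→d5:-→d6:-→d7:-→d8:H4→d9:H1→d10:-→d11:-  best=H1
  + 213.129.0.0/16 (H0) depth=16
  + 154.237.41.0/24 (H1) depth=24
  + 154.237.32.0/20 (H0) depth=20
  + 154.0.0.0/8 (H5) depth=8
  del 154.237.41.0/24 (clear depth 24)
  + 154.237.0.0/16 (H2) depth=16
  ? 154.237.32.64  path d0:H6→d1:-→d2:-→d3:-→d4:-→d5:-→d6:-→d7:-→d8:H5→d9:-→d10:-→d11:-→d12:-→d13:-→d14:-→d15:-→d16:H2→d17:-→d18:-→d19:-→d20:H0  best=H0
  + 213.129.16.244/32 (H0) depth=32
  ? 154.237.0.6  path d0:H6→d1:-→d2:-→d3:-→d4:-→d5:-→d6:-→d7:-→d8:H5→d9:-→d10:-→d11:-→d12:-→d13:-→d14:-→d15:-→d16:H2→d17:-→d18:-  best=H2

== LOOKUPS ==
["H0","H5","H2","H2","H1","H6","H2","H6","H6","H1","H0","H2"]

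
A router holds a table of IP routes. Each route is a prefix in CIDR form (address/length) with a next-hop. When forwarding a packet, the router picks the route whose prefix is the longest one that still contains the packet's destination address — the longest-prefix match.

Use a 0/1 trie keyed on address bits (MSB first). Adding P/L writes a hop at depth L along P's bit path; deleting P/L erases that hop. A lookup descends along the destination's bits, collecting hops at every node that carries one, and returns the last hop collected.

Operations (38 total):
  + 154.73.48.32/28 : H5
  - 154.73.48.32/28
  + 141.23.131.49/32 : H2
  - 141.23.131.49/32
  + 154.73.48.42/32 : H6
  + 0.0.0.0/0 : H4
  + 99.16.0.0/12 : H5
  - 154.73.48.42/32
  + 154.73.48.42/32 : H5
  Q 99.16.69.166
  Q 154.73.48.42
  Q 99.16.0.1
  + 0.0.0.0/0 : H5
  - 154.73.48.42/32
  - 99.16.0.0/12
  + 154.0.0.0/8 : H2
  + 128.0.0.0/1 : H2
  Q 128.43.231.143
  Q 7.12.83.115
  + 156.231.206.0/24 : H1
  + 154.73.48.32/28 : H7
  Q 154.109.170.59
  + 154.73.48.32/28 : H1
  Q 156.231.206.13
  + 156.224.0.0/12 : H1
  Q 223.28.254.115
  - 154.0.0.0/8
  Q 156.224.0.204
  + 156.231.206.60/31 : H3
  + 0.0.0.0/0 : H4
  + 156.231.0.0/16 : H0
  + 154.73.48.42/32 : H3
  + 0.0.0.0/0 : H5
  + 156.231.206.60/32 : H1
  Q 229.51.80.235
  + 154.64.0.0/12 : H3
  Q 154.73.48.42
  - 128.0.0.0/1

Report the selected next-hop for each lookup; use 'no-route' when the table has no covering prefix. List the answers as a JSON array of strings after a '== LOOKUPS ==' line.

Process each operation:
  add 154.73.48.32/28 -> H5 at depth 28
  del 154.73.48.32/28 (clear depth 28)
  add 141.23.131.49/32 -> H2 at depth 32
  del 141.23.131.49/32 (clear depth 32)
  add 154.73.48.42/32 -> H6 at depth 32
  add 0.0.0.0/0 -> H4 at depth 0
  add 99.16.0.0/12 -> H5 at depth 12
  del 154.73.48.42/32 (clear depth 32)
  add 154.73.48.42/32 -> H5 at depth 32
  lookup 99.16.69.166: bits 011000110001 walk d0:H4→d1:-→d2:-→d3:-→d4:-→d5:-→d6:-→d7:-→d8:-→d9:-→d10:-→d11:-→d12:H5 -> H5
  lookup 154.73.48.42: bits 10011010010010010011000000101010 walk d0:H4→d1:-→d2:-→d3:-→d4:-→d5:-→d6:-→d7:-→d8:-→d9:-→d10:-→d11:-→d12:-→d13:-→d14:-→d15:-→d16:-→d17:-→d18:-→d19:-→d20:-→d21:-→d22:-→d23:-→d24:-→d25:-→d26:-→d27:-→d28:-→d29:-→d30:-→d31:-→d32:H5 -> H5
  lookup 99.16.0.1: bits 011000110001 walk d0:H4→d1:-→d2:-→d3:-→d4:-→d5:-→d6:-→d7:-→d8:-→d9:-→d10:-→d11:-→d12:H5 -> H5
  add 0.0.0.0/0 -> H5 at depth 0
  del 154.73.48.42/32 (clear depth 32)
  del 99.16.0.0/12 (clear depth 12)
  add 154.0.0.0/8 -> H2 at depth 8
  add 128.0.0.0/1 -> H2 at depth 1
  lookup 128.43.231.143: bits 1000 walk d0:H5→d1:H2→d2:-→d3:-→d4:- -> H2
  lookup 7.12.83.115: bits 0 walk d0:H5→d1:- -> H5
  add 156.231.206.0/24 -> H1 at depth 24
  add 154.73.48.32/28 -> H7 at depth 28
  lookup 154.109.170.59: bits 1001101001 walk d0:H5→d1:H2→d2:-→d3:-→d4:-→d5:-→d6:-→d7:-→d8:H2→d9:-→d10:- -> H2
  add 154.73.48.32/28 -> H1 at depth 28
  lookup 156.231.206.13: bits 100111001110011111001110 walk d0:H5→d1:H2→d2:-→d3:-→d4:-→d5:-→d6:-→d7:-→d8:-→d9:-→d10:-→d11:-→d12:-→d13:-→d14:-→d15:-→d16:-→d17:-→d18:-→d19:-→d20:-→d21:-→d22:-→d23:-→d24:H1 -> H1
  add 156.224.0.0/12 -> H1 at depth 12
  lookup 223.28.254.115: bits 1 walk d0:H5→d1:H2 -> H2
  del 154.0.0.0/8 (clear depth 8)
  lookup 156.224.0.204: bits 1001110011100 walk d0:H5→d1:H2→d2:-→d3:-→d4:-→d5:-→d6:-→d7:-→d8:-→d9:-→d10:-→d11:-→d12:H1→d13:- -> H1
  add 156.231.206.60/31 -> H3 at depth 31
  add 0.0.0.0/0 -> H4 at depth 0
  add 156.231.0.0/16 -> H0 at depth 16
  add 154.73.48.42/32 -> H3 at depth 32
  add 0.0.0.0/0 -> H5 at depth 0
  add 156.231.206.60/32 -> H1 at depth 32
  lookup 229.51.80.235: bits 1 walk d0:H5→d1:H2 -> H2
  add 154.64.0.0/12 -> H3 at depth 12
  lookup 154.73.48.42: bits 10011010010010010011000000101010 walk d0:H5→d1:H2→d2:-→d3:-→d4:-→d5:-→d6:-→d7:-→d8:-→d9:-→d10:-→d11:-→d12:H3→d13:-→d14:-→d15:-→d16:-→d17:-→d18:-→d19:-→d20:-→d21:-→d22:-→d23:-→d24:-→d25:-→d26:-→d27:-→d28:H1→d29:-→d30:-→d31:-→d32:H3 -> H3
  del 128.0.0.0/1 (clear depth 1)

== LOOKUPS ==
["H5","H5","H5","H2","H5","H2","H1","H2","H1","H2","H3"]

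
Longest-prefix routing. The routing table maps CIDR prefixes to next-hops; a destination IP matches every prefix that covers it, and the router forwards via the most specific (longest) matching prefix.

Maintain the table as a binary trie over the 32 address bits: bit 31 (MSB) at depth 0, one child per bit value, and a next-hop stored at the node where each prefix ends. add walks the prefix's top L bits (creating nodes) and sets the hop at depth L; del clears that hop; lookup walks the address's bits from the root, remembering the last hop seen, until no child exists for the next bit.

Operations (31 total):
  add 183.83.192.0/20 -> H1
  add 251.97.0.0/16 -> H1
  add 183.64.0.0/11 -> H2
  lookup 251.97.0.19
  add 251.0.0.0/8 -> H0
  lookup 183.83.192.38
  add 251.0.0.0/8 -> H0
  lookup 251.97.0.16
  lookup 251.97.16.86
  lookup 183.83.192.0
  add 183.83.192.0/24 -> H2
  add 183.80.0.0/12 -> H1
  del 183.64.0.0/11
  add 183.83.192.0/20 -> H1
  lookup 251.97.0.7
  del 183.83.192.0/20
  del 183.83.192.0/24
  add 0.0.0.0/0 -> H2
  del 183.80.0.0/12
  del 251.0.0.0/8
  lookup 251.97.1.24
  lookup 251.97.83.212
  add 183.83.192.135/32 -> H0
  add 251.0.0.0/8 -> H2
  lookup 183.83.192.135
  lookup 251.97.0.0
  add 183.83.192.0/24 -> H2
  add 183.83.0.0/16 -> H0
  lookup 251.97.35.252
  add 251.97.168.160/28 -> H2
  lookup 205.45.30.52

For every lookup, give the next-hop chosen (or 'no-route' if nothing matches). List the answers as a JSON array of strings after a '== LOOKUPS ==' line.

Trace:
  + 183.83.192.0/20 (H1) depth=20
  + 251.97.0.0/16 (H1) depth=16
  + 183.64.0.0/11 (H2) depth=11
  lookup 251.97.0.19: bits 1111101101100001 walk d0:-→d1:-→d2:-→d3:-→d4:-→d5:-→d6:-→d7:-→d8:-→d9:-→d10:-→d11:-→d12:-→d13:-→d14:-→d15:-→d16:H1 -> H1
  + 251.0.0.0/8 (H0) depth=8
  lookup 183.83.192.38: bits 10110111010100111100 walk d0:-→d1:-→d2:-→d3:-→d4:-→d5:-→d6:-→d7:-→d8:-→d9:-→d10:-→d11:H2→d12:-→d13:-→d14:-→d15:-→d16:-→d17:-→d18:-→d19:-→d20:H1 -> H1
  + 251.0.0.0/8 (H0) depth=8
  lookup 251.97.0.16: bits 1111101101100001 walk d0:-→d1:-→d2:-→d3:-→d4:-→d5:-→d6:-→d7:-→d8:H0→d9:-→d10:-→d11:-→d12:-→d13:-→d14:-→d15:-→d16:H1 -> H1
  lookup 251.97.16.86: bits 1111101101100001 walk d0:-→d1:-→d2:-→d3:-→d4:-→d5:-→d6:-→d7:-→d8:H0→d9:-→d10:-→d11:-→d12:-→d13:-→d14:-→d15:-→d16:H1 -> H1
  lookup 183.83.192.0: bits 10110111010100111100 walk d0:-→d1:-→d2:-→d3:-→d4:-→d5:-→d6:-→d7:-→d8:-→d9:-→d10:-→d11:H2→d12:-→d13:-→d14:-→d15:-→d16:-→d17:-→d18:-→d19:-→d20:H1 -> H1
  + 183.83.192.0/24 (H2) depth=24
  + 183.80.0.0/12 (H1) depth=12
  del 183.64.0.0/11 (clear depth 11)
  + 183.83.192.0/20 (H1) depth=20
  lookup 251.97.0.7: bits 1111101101100001 walk d0:-→d1:-→d2:-→d3:-→d4:-→d5:-→d6:-→d7:-→d8:H0→d9:-→d10:-→d11:-→d12:-→d13:-→d14:-→d15:-→d16:H1 -> H1
  del 183.83.192.0/20 (clear depth 20)
  del 183.83.192.0/24 (clear depth 24)
  + 0.0.0.0/0 (H2) depth=0
  del 183.80.0.0/12 (clear depth 12)
  del 251.0.0.0/8 (clear depth 8)
  lookup 251.97.1.24: bits 1111101101100001 walk d0:H2→d1:-→d2:-→d3:-→d4:-→d5:-→d6:-→d7:-→d8:-→d9:-→d10:-→d11:-→d12:-→d13:-→d14:-→d15:-→d16:H1 -> H1
  lookup 251.97.83.212: bits 1111101101100001 walk d0:H2→d1:-→d2:-→d3:-→d4:-→d5:-→d6:-→d7:-→d8:-→d9:-→d10:-→d11:-→d12:-→d13:-→d14:-→d15:-→d16:H1 -> H1
  + 183.83.192.135/32 (H0) depth=32
  + 251.0.0.0/8 (H2) depth=8
  lookup 183.83.192.135: bits 10110111010100111100000010000111 walk d0:H2→d1:-→d2:-→d3:-→d4:-→d5:-→d6:-→d7:-→d8:-→d9:-→d10:-→d11:-→d12:-→d13:-→d14:-→d15:-→d16:-→d17:-→d18:-→d19:-→d20:-→d21:-→d22:-→d23:-→d24:-→d25:-→d26:-→d27:-→d28:-→d29:-→d30:-→d31:-→d32:H0 -> H0
  lookup 251.97.0.0: bits 1111101101100001 walk d0:H2→d1:-→d2:-→d3:-→d4:-→d5:-→d6:-→d7:-→d8:H2→d9:-→d10:-→d11:-→d12:-→d13:-→d14:-→d15:-→d16:H1 -> H1
  + 183.83.192.0/24 (H2) depth=24
  + 183.83.0.0/16 (H0) depth=16
  lookup 251.97.35.252: bits 1111101101100001 walk d0:H2→d1:-→d2:-→d3:-→d4:-→d5:-→d6:-→d7:-→d8:H2→d9:-→d10:-→d11:-→d12:-→d13:-→d14:-→d15:-→d16:H1 -> H1
  + 251.97.168.160/28 (H2) depth=28
  lookup 205.45.30.52: bits 11 walk d0:H2→d1:-→d2:- -> H2

== LOOKUPS ==
["H1","H1","H1","H1","H1","H1","H1","H1","H0","H1","H1","H2"]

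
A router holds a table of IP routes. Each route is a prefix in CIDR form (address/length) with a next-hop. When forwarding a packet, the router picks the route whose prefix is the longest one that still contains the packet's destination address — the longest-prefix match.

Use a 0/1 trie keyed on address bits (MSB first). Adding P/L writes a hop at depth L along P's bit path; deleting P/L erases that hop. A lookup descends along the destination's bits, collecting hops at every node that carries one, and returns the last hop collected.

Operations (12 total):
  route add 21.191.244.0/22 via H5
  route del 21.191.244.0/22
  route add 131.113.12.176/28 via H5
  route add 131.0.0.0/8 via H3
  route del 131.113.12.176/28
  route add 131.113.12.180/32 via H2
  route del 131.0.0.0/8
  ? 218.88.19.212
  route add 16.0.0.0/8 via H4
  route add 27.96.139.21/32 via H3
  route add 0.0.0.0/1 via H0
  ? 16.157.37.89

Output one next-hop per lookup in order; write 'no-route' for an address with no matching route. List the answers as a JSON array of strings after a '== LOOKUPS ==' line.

Trace:
  + 21.191.244.0/22 (H5) depth=22
  del 21.191.244.0/22 (clear depth 22)
  + 131.113.12.176/28 (H5) depth=28
  + 131.0.0.0/8 (H3) depth=8
  del 131.113.12.176/28 (clear depth 28)
  + 131.113.12.180/32 (H2) depth=32
  del 131.0.0.0/8 (clear depth 8)
  Q 218.88.19.212: descend 1 ; hops seen [∅] ; pick no-route
  + 16.0.0.0/8 (H4) depth=8
  + 27.96.139.21/32 (H3) depth=32
  + 0.0.0.0/1 (H0) depth=1
  Q 16.157.37.89: descend 00010000 ; hops seen [H0,H4] ; pick H4

== LOOKUPS ==
["no-route","H4"]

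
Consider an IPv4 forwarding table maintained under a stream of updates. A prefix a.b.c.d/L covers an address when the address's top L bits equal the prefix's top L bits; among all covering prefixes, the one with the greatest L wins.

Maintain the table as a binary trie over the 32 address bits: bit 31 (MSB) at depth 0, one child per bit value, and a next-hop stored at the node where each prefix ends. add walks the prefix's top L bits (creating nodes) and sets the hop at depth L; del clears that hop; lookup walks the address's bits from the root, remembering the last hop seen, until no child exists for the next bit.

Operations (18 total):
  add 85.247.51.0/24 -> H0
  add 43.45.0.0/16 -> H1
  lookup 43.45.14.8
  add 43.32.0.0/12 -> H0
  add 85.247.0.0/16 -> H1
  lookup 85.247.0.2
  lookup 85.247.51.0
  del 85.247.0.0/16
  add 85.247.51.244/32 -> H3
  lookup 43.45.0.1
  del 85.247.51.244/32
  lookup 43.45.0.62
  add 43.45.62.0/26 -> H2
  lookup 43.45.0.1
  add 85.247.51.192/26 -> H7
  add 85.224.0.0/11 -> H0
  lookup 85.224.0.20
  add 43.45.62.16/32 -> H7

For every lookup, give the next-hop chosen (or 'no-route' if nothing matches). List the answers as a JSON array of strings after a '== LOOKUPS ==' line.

Trace:
  + 85.247.51.0/24 (H0) depth=24
  + 43.45.0.0/16 (H1) depth=16
  ? 43.45.14.8  path d0:-→d1:-→d2:-→d3:-→d4:-→d5:-→d6:-→d7:-→d8:-→d9:-→d10:-→d11:-→d12:-→d13:-→d14:-→d15:-→d16:H1  best=H1
  + 43.32.0.0/12 (H0) depth=12
  + 85.247.0.0/16 (H1) depth=16
  ? 85.247.0.2  path d0:-→d1:-→d2:-→d3:-→d4:-→d5:-→d6:-→d7:-→d8:-→d9:-→d10:-→d11:-→d12:-→d13:-→d14:-→d15:-→d16:H1→d17:-→d18:-  best=H1
  ? 85.247.51.0  path d0:-→d1:-→d2:-→d3:-→d4:-→d5:-→d6:-→d7:-→d8:-→d9:-→d10:-→d11:-→d12:-→d13:-→d14:-→d15:-→d16:H1→d17:-→d18:-→d19:-→d20:-→d21:-→d22:-→d23:-→d24:H0  best=H0
  - 85.247.0.0/16 clear@16
  + 85.247.51.244/32 (H3) depth=32
  ? 43.45.0.1  path d0:-→d1:-→d2:-→d3:-→d4:-→d5:-→d6:-→d7:-→d8:-→d9:-→d10:-→d11:-→d12:H0→d13:-→d14:-→d15:-→d16:H1  best=H1
  - 85.247.51.244/32 clear@32
  ? 43.45.0.62  path d0:-→d1:-→d2:-→d3:-→d4:-→d5:-→d6:-→d7:-→d8:-→d9:-→d10:-→d11:-→d12:H0→d13:-→d14:-→d15:-→d16:H1  best=H1
  + 43.45.62.0/26 (H2) depth=26
  ? 43.45.0.1  path d0:-→d1:-→d2:-→d3:-→d4:-→d5:-→d6:-→d7:-→d8:-→d9:-→d10:-→d11:-→d12:H0→d13:-→d14:-→d15:-→d16:H1→d17:-→d18:-  best=H1
  + 85.247.51.192/26 (H7) depth=26
  + 85.224.0.0/11 (H0) depth=11
  ? 85.224.0.20  path d0:-→d1:-→d2:-→d3:-→d4:-→d5:-→d6:-→d7:-→d8:-→d9:-→d10:-→d11:H0  best=H0
  + 43.45.62.16/32 (H7) depth=32

== LOOKUPS ==
["H1","H1","H0","H1","H1","H1","H0"]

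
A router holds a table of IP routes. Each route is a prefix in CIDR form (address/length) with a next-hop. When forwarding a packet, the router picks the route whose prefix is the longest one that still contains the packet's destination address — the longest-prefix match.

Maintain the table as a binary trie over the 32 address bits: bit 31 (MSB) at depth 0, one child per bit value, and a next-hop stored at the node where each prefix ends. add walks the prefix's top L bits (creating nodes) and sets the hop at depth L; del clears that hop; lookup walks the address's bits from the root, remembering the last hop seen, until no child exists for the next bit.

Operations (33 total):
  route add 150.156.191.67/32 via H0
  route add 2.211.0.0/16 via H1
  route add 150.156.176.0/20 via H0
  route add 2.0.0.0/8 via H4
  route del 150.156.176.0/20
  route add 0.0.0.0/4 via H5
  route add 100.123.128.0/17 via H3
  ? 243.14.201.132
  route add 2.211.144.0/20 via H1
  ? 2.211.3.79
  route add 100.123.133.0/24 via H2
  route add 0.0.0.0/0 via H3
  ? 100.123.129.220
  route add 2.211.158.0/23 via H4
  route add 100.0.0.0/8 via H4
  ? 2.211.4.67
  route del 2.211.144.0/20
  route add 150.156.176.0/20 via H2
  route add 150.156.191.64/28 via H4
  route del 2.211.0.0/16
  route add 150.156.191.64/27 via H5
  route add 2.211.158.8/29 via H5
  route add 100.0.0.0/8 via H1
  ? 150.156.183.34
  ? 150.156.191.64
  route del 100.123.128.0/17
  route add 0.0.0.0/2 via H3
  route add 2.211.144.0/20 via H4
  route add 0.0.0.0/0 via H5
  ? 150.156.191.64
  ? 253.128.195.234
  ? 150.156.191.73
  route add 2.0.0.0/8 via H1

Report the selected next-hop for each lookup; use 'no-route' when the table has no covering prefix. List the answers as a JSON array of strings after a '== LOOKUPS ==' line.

Trace:
  + 150.156.191.67/32 (H0) depth=32
  + 2.211.0.0/16 (H1) depth=16
  + 150.156.176.0/20 (H0) depth=20
  + 2.0.0.0/8 (H4) depth=8
  del 150.156.176.0/20 (clear depth 20)
  + 0.0.0.0/4 (H5) depth=4
  + 100.123.128.0/17 (H3) depth=17
  Q 243.14.201.132: descend 1 ; hops seen [∅] ; pick no-route
  + 2.211.144.0/20 (H1) depth=20
  Q 2.211.3.79: descend 0000001011010011 ; hops seen [H5,H4,H1] ; pick H1
  + 100.123.133.0/24 (H2) depth=24
  + 0.0.0.0/0 (H3) depth=0
  Q 100.123.129.220: descend 011001000111101110000 ; hops seen [H3,H3] ; pick H3
  + 2.211.158.0/23 (H4) depth=23
  + 100.0.0.0/8 (H4) depth=8
  Q 2.211.4.67: descend 0000001011010011 ; hops seen [H3,H5,H4,H1] ; pick H1
  del 2.211.144.0/20 (clear depth 20)
  + 150.156.176.0/20 (H2) depth=20
  + 150.156.191.64/28 (H4) depth=28
  del 2.211.0.0/16 (clear depth 16)
  + 150.156.191.64/27 (H5) depth=27
  + 2.211.158.8/29 (H5) depth=29
  + 100.0.0.0/8 (H1) depth=8
  Q 150.156.183.34: descend 10010110100111001011 ; hops seen [H3,H2] ; pick H2
  Q 150.156.191.64: descend 100101101001110010111111010000 ; hops seen [H3,H2,H5,H4] ; pick H4
  del 100.123.128.0/17 (clear depth 17)
  + 0.0.0.0/2 (H3) depth=2
  + 2.211.144.0/20 (H4) depth=20
  + 0.0.0.0/0 (H5) depth=0
  Q 150.156.191.64: descend 100101101001110010111111010000 ; hops seen [H5,H2,H5,H4] ; pick H4
  Q 253.128.195.234: descend 1 ; hops seen [H5] ; pick H5
  Q 150.156.191.73: descend 1001011010011100101111110100 ; hops seen [H5,H2,H5,H4] ; pick H4
  + 2.0.0.0/8 (H1) depth=8

== LOOKUPS ==
["no-route","H1","H3","H1","H2","H4","H4","H5","H4"]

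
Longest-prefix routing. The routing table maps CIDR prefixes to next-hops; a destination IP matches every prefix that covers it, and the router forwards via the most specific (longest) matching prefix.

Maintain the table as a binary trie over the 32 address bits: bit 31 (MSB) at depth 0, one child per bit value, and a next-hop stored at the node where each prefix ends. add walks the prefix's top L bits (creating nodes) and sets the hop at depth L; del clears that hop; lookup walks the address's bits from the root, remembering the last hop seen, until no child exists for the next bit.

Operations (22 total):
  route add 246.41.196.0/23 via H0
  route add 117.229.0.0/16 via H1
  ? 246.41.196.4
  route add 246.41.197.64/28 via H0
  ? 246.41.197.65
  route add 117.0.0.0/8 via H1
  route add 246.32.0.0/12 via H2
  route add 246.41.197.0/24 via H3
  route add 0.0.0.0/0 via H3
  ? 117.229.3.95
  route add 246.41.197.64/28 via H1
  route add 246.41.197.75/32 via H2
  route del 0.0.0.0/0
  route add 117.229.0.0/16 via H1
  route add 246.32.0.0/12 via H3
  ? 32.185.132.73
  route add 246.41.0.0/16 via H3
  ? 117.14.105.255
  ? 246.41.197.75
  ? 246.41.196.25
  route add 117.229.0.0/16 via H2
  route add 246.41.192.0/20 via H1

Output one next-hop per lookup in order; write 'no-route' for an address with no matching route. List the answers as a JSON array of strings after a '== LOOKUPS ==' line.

Apply in order:
  + 246.41.196.0/23 (H0) depth=23
  + 117.229.0.0/16 (H1) depth=16
  ? 246.41.196.4  path d0:-→d1:-→d2:-→d3:-→d4:-→d5:-→d6:-→d7:-→d8:-→d9:-→d10:-→d11:-→d12:-→d13:-→d14:-→d15:-→d16:-→d17:-→d18:-→d19:-→d20:-→d21:-→d22:-→d23:H0  best=H0
  + 246.41.197.64/28 (H0) depth=28
  ? 246.41.197.65  path d0:-→d1:-→d2:-→d3:-→d4:-→d5:-→d6:-→d7:-→d8:-→d9:-→d10:-→d11:-→d12:-→d13:-→d14:-→d15:-→d16:-→d17:-→d18:-→d19:-→d20:-→d21:-→d22:-→d23:H0→d24:-→d25:-→d26:-→d27:-→d28:H0  best=H0
  + 117.0.0.0/8 (H1) depth=8
  + 246.32.0.0/12 (H2) depth=12
  + 246.41.197.0/24 (H3) depth=24
  + 0.0.0.0/0 (H3) depth=0
  ? 117.229.3.95  path d0:H3→d1:-→d2:-→d3:-→d4:-→d5:-→d6:-→d7:-→d8:H1→d9:-→d10:-→d11:-→d12:-→d13:-→d14:-→d15:-→d16:H1  best=H1
  + 246.41.197.64/28 (H1) depth=28
  + 246.41.197.75/32 (H2) depth=32
  - 0.0.0.0/0 clear@0
  + 117.229.0.0/16 (H1) depth=16
  + 246.32.0.0/12 (H3) depth=12
  ? 32.185.132.73  path d0:-→d1:-  best=no-route
  + 246.41.0.0/16 (H3) depth=16
  ? 117.14.105.255  path d0:-→d1:-→d2:-→d3:-→d4:-→d5:-→d6:-→d7:-→d8:H1  best=H1
  ? 246.41.197.75  path d0:-→d1:-→d2:-→d3:-→d4:-→d5:-→d6:-→d7:-→d8:-→d9:-→d10:-→d11:-→d12:H3→d13:-→d14:-→d15:-→d16:H3→d17:-→d18:-→d19:-→d20:-→d21:-→d22:-→d23:H0→d24:H3→d25:-→d26:-→d27:-→d28:H1→d29:-→d30:-→d31:-→d32:H2  best=H2
  ? 246.41.196.25  path d0:-→d1:-→d2:-→d3:-→d4:-→d5:-→d6:-→d7:-→d8:-→d9:-→d10:-→d11:-→d12:H3→d13:-→d14:-→d15:-→d16:H3→d17:-→d18:-→d19:-→d20:-→d21:-→d22:-→d23:H0  best=H0
  + 117.229.0.0/16 (H2) depth=16
  + 246.41.192.0/20 (H1) depth=20

== LOOKUPS ==
["H0","H0","H1","no-route","H1","H2","H0"]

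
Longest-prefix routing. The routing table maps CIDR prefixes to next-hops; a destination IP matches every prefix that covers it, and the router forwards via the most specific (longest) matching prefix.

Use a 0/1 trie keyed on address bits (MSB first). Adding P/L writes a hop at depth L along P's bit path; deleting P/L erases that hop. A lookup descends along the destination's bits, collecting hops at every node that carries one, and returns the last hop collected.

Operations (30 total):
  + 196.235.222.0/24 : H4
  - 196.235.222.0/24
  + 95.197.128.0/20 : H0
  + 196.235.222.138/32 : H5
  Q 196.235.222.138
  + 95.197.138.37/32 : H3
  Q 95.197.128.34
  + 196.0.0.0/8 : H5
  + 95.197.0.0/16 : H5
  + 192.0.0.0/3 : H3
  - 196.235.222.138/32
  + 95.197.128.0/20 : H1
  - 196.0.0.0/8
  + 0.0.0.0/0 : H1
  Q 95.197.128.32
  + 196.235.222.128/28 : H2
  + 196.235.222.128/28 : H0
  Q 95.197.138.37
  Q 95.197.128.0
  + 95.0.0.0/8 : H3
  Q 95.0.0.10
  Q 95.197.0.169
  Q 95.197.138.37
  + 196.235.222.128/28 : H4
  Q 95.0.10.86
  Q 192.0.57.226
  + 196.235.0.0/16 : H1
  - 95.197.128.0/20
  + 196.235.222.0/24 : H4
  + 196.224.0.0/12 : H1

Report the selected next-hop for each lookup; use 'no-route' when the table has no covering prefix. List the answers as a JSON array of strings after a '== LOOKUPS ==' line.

Apply in order:
  + 196.235.222.0/24 (H4) depth=24
  del 196.235.222.0/24 (clear depth 24)
  + 95.197.128.0/20 (H0) depth=20
  + 196.235.222.138/32 (H5) depth=32
  lookup 196.235.222.138: bits 11000100111010111101111010001010 walk d0:-→d1:-→d2:-→d3:-→d4:-→d5:-→d6:-→d7:-→d8:-→d9:-→d10:-→d11:-→d12:-→d13:-→d14:-→d15:-→d16:-→d17:-→d18:-→d19:-→d20:-→d21:-→d22:-→d23:-→d24:-→d25:-→d26:-→d27:-→d28:-→d29:-→d30:-→d31:-→d32:H5 -> H5
  + 95.197.138.37/32 (H3) depth=32
  lookup 95.197.128.34: bits 01011111110001011000 walk d0:-→d1:-→d2:-→d3:-→d4:-→d5:-→d6:-→d7:-→d8:-→d9:-→d10:-→d11:-→d12:-→d13:-→d14:-→d15:-→d16:-→d17:-→d18:-→d19:-→d20:H0 -> H0
  + 196.0.0.0/8 (H5) depth=8
  + 95.197.0.0/16 (H5) depth=16
  + 192.0.0.0/3 (H3) depth=3
  del 196.235.222.138/32 (clear depth 32)
  + 95.197.128.0/20 (H1) depth=20
  del 196.0.0.0/8 (clear depth 8)
  + 0.0.0.0/0 (H1) depth=0
  lookup 95.197.128.32: bits 01011111110001011000 walk d0:H1→d1:-→d2:-→d3:-→d4:-→d5:-→d6:-→d7:-→d8:-→d9:-→d10:-→d11:-→d12:-→d13:-→d14:-→d15:-→d16:H5→d17:-→d18:-→d19:-→d20:H1 -> H1
  + 196.235.222.128/28 (H2) depth=28
  + 196.235.222.128/28 (H0) depth=28
  lookup 95.197.138.37: bits 01011111110001011000101000100101 walk d0:H1→d1:-→d2:-→d3:-→d4:-→d5:-→d6:-→d7:-→d8:-→d9:-→d10:-→d11:-→d12:-→d13:-→d14:-→d15:-→d16:H5→d17:-→d18:-→d19:-→d20:H1→d21:-→d22:-→d23:-→d24:-→d25:-→d26:-→d27:-→d28:-→d29:-→d30:-→d31:-→d32:H3 -> H3
  lookup 95.197.128.0: bits 01011111110001011000 walk d0:H1→d1:-→d2:-→d3:-→d4:-→d5:-→d6:-→d7:-→d8:-→d9:-→d10:-→d11:-→d12:-→d13:-→d14:-→d15:-→d16:H5→d17:-→d18:-→d19:-→d20:H1 -> H1
  + 95.0.0.0/8 (H3) depth=8
  lookup 95.0.0.10: bits 01011111 walk d0:H1→d1:-→d2:-→d3:-→d4:-→d5:-→d6:-→d7:-→d8:H3 -> H3
  lookup 95.197.0.169: bits 0101111111000101 walk d0:H1→d1:-→d2:-→d3:-→d4:-→d5:-→d6:-→d7:-→d8:H3→d9:-→d10:-→d11:-→d12:-→d13:-→d14:-→d15:-→d16:H5 -> H5
  lookup 95.197.138.37: bits 01011111110001011000101000100101 walk d0:H1→d1:-→d2:-→d3:-→d4:-→d5:-→d6:-→d7:-→d8:H3→d9:-→d10:-→d11:-→d12:-→d13:-→d14:-→d15:-→d16:H5→d17:-→d18:-→d19:-→d20:H1→d21:-→d22:-→d23:-→d24:-→d25:-→d26:-→d27:-→d28:-→d29:-→d30:-→d31:-→d32:H3 -> H3
  + 196.235.222.128/28 (H4) depth=28
  lookup 95.0.10.86: bits 01011111 walk d0:H1→d1:-→d2:-→d3:-→d4:-→d5:-→d6:-→d7:-→d8:H3 -> H3
  lookup 192.0.57.226: bits 11000 walk d0:H1→d1:-→d2:-→d3:H3→d4:-→d5:- -> H3
  + 196.235.0.0/16 (H1) depth=16
  del 95.197.128.0/20 (clear depth 20)
  + 196.235.222.0/24 (H4) depth=24
  + 196.224.0.0/12 (H1) depth=12

== LOOKUPS ==
["H5","H0","H1","H3","H1","H3","H5","H3","H3","H3"]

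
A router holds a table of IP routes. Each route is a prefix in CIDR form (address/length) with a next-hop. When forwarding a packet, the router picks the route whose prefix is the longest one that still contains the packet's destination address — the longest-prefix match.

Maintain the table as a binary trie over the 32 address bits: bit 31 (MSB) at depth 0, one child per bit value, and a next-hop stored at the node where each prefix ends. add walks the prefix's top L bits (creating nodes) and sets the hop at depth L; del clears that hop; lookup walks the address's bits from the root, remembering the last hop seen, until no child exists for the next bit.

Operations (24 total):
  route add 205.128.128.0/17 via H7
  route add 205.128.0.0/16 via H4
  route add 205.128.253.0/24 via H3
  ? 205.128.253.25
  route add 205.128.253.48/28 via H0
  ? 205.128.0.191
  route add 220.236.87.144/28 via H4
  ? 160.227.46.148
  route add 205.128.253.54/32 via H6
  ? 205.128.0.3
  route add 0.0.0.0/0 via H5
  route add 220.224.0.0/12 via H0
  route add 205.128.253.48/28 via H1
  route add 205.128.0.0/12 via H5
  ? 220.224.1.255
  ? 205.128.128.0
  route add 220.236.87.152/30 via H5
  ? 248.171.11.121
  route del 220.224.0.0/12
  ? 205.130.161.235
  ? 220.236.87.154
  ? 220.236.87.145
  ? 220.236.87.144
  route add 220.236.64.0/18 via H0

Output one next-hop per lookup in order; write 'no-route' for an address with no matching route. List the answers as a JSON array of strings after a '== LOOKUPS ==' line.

Process each operation:
  add 205.128.128.0/17 -> H7 at depth 17
  add 205.128.0.0/16 -> H4 at depth 16
  add 205.128.253.0/24 -> H3 at depth 24
  Q 205.128.253.25: descend 110011011000000011111101 ; hops seen [H4,H7,H3] ; pick H3
  add 205.128.253.48/28 -> H0 at depth 28
  Q 205.128.0.191: descend 1100110110000000 ; hops seen [H4] ; pick H4
  add 220.236.87.144/28 -> H4 at depth 28
  Q 160.227.46.148: descend 1 ; hops seen [∅] ; pick no-route
  add 205.128.253.54/32 -> H6 at depth 32
  Q 205.128.0.3: descend 1100110110000000 ; hops seen [H4] ; pick H4
  add 0.0.0.0/0 -> H5 at depth 0
  add 220.224.0.0/12 -> H0 at depth 12
  add 205.128.253.48/28 -> H1 at depth 28
  add 205.128.0.0/12 -> H5 at depth 12
  Q 220.224.1.255: descend 110111001110 ; hops seen [H5,H0] ; pick H0
  Q 205.128.128.0: descend 11001101100000001 ; hops seen [H5,H5,H4,H7] ; pick H7
  add 220.236.87.152/30 -> H5 at depth 30
  Q 248.171.11.121: descend 11 ; hops seen [H5] ; pick H5
  - 220.224.0.0/12 clear@12
  Q 205.130.161.235: descend 11001101100000 ; hops seen [H5,H5] ; pick H5
  Q 220.236.87.154: descend 110111001110110001010111100110 ; hops seen [H5,H4,H5] ; pick H5
  Q 220.236.87.145: descend 1101110011101100010101111001 ; hops seen [H5,H4] ; pick H4
  Q 220.236.87.144: descend 1101110011101100010101111001 ; hops seen [H5,H4] ; pick H4
  add 220.236.64.0/18 -> H0 at depth 18

== LOOKUPS ==
["H3","H4","no-route","H4","H0","H7","H5","H5","H5","H4","H4"]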